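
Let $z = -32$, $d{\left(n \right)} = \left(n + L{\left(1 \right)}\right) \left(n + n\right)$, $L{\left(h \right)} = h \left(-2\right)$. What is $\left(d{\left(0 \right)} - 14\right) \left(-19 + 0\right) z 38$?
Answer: $-323456$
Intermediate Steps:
$L{\left(h \right)} = - 2 h$
$d{\left(n \right)} = 2 n \left(-2 + n\right)$ ($d{\left(n \right)} = \left(n - 2\right) \left(n + n\right) = \left(n - 2\right) 2 n = \left(-2 + n\right) 2 n = 2 n \left(-2 + n\right)$)
$\left(d{\left(0 \right)} - 14\right) \left(-19 + 0\right) z 38 = \left(2 \cdot 0 \left(-2 + 0\right) - 14\right) \left(-19 + 0\right) \left(-32\right) 38 = \left(2 \cdot 0 \left(-2\right) - 14\right) \left(-19\right) \left(-32\right) 38 = \left(0 - 14\right) \left(-19\right) \left(-32\right) 38 = \left(-14\right) \left(-19\right) \left(-32\right) 38 = 266 \left(-32\right) 38 = \left(-8512\right) 38 = -323456$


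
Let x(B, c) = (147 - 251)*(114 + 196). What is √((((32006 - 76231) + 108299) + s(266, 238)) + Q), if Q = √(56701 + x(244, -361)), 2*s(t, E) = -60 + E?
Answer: √(64163 + √24461) ≈ 253.61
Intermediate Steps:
s(t, E) = -30 + E/2 (s(t, E) = (-60 + E)/2 = -30 + E/2)
x(B, c) = -32240 (x(B, c) = -104*310 = -32240)
Q = √24461 (Q = √(56701 - 32240) = √24461 ≈ 156.40)
√((((32006 - 76231) + 108299) + s(266, 238)) + Q) = √((((32006 - 76231) + 108299) + (-30 + (½)*238)) + √24461) = √(((-44225 + 108299) + (-30 + 119)) + √24461) = √((64074 + 89) + √24461) = √(64163 + √24461)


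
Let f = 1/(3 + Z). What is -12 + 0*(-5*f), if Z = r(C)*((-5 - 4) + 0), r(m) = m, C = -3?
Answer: -12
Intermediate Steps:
Z = 27 (Z = -3*((-5 - 4) + 0) = -3*(-9 + 0) = -3*(-9) = 27)
f = 1/30 (f = 1/(3 + 27) = 1/30 ≈ 0.033333)
-12 + 0*(-5*f) = -12 + 0*(-5*1/30) = -12 + 0*(-1/6) = -12 + 0 = -12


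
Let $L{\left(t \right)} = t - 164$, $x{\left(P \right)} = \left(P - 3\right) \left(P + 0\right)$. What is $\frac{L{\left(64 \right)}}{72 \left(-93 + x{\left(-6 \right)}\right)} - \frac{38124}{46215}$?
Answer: $- \frac{218869}{277290} \approx -0.78931$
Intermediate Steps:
$x{\left(P \right)} = P \left(-3 + P\right)$ ($x{\left(P \right)} = \left(-3 + P\right) P = P \left(-3 + P\right)$)
$L{\left(t \right)} = -164 + t$
$\frac{L{\left(64 \right)}}{72 \left(-93 + x{\left(-6 \right)}\right)} - \frac{38124}{46215} = \frac{-164 + 64}{72 \left(-93 - 6 \left(-3 - 6\right)\right)} - \frac{38124}{46215} = - \frac{100}{72 \left(-93 - -54\right)} - \frac{4236}{5135} = - \frac{100}{72 \left(-93 + 54\right)} - \frac{4236}{5135} = - \frac{100}{72 \left(-39\right)} - \frac{4236}{5135} = - \frac{100}{-2808} - \frac{4236}{5135} = \left(-100\right) \left(- \frac{1}{2808}\right) - \frac{4236}{5135} = \frac{25}{702} - \frac{4236}{5135} = - \frac{218869}{277290}$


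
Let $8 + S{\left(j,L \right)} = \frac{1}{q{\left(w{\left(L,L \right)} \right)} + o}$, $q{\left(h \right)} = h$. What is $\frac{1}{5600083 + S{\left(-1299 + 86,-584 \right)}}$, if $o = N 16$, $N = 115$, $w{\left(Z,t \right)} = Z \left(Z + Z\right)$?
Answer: $\frac{683952}{3830182496401} \approx 1.7857 \cdot 10^{-7}$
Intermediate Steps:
$w{\left(Z,t \right)} = 2 Z^{2}$ ($w{\left(Z,t \right)} = Z 2 Z = 2 Z^{2}$)
$o = 1840$ ($o = 115 \cdot 16 = 1840$)
$S{\left(j,L \right)} = -8 + \frac{1}{1840 + 2 L^{2}}$ ($S{\left(j,L \right)} = -8 + \frac{1}{2 L^{2} + 1840} = -8 + \frac{1}{1840 + 2 L^{2}}$)
$\frac{1}{5600083 + S{\left(-1299 + 86,-584 \right)}} = \frac{1}{5600083 + \frac{-14719 - 16 \left(-584\right)^{2}}{2 \left(920 + \left(-584\right)^{2}\right)}} = \frac{1}{5600083 + \frac{-14719 - 5456896}{2 \left(920 + 341056\right)}} = \frac{1}{5600083 + \frac{-14719 - 5456896}{2 \cdot 341976}} = \frac{1}{5600083 + \frac{1}{2} \cdot \frac{1}{341976} \left(-5471615\right)} = \frac{1}{5600083 - \frac{5471615}{683952}} = \frac{1}{\frac{3830182496401}{683952}} = \frac{683952}{3830182496401}$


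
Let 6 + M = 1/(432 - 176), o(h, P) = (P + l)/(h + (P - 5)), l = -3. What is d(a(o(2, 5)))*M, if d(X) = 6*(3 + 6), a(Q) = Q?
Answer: -41445/128 ≈ -323.79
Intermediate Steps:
o(h, P) = (-3 + P)/(-5 + P + h) (o(h, P) = (P - 3)/(h + (P - 5)) = (-3 + P)/(h + (-5 + P)) = (-3 + P)/(-5 + P + h))
M = -1535/256 (M = -6 + 1/(432 - 176) = -6 + 1/256 = -1535/256 ≈ -5.9961)
d(X) = 54 (d(X) = 6*9 = 54)
d(a(o(2, 5)))*M = 54*(-1535/256) = -41445/128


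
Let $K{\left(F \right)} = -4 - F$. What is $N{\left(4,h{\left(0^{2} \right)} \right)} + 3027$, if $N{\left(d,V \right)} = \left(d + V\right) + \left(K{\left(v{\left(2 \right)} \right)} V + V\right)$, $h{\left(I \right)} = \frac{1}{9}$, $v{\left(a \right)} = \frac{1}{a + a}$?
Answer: $\frac{12123}{4} \approx 3030.8$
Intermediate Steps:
$v{\left(a \right)} = \frac{1}{2 a}$
$h{\left(I \right)} = \frac{1}{9}$
$N{\left(d,V \right)} = d - \frac{9 V}{4}$ ($N{\left(d,V \right)} = \left(d + V\right) + \left(\left(-4 - \frac{1}{2 \cdot 2}\right) V + V\right) = \left(V + d\right) + \left(\left(-4 - \frac{1}{2} \cdot \frac{1}{2}\right) V + V\right) = \left(V + d\right) + \left(\left(-4 - \frac{1}{4}\right) V + V\right) = \left(V + d\right) + \left(- \frac{17 V}{4} + V\right) = \left(V + d\right) - \frac{13 V}{4} = d - \frac{9 V}{4}$)
$N{\left(4,h{\left(0^{2} \right)} \right)} + 3027 = \left(4 - \frac{1}{4}\right) + 3027 = \frac{15}{4} + 3027 = \frac{12123}{4}$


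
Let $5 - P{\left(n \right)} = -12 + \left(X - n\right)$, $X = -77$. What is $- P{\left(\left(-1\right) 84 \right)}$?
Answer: $-10$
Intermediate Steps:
$P{\left(n \right)} = 94 + n$ ($P{\left(n \right)} = 5 - \left(-12 - \left(77 + n\right)\right) = 5 - \left(-89 - n\right) = 5 + \left(89 + n\right) = 94 + n$)
$- P{\left(\left(-1\right) 84 \right)} = - (94 - 84) = \left(-1\right) 10 = -10$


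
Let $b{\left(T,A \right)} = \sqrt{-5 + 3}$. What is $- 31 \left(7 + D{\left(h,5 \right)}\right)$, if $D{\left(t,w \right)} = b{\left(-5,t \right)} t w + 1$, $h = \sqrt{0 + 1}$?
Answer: $-248 - 155 i \sqrt{2} \approx -248.0 - 219.2 i$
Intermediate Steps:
$b{\left(T,A \right)} = i \sqrt{2}$ ($b{\left(T,A \right)} = \sqrt{-2} = i \sqrt{2}$)
$h = 1$ ($h = \sqrt{1} = 1$)
$D{\left(t,w \right)} = 1 + i t w \sqrt{2}$ ($D{\left(t,w \right)} = i \sqrt{2} t w + 1 = i t \sqrt{2} w + 1 = i t w \sqrt{2} + 1 = 1 + i t w \sqrt{2}$)
$- 31 \left(7 + D{\left(h,5 \right)}\right) = - 31 \left(7 + \left(1 + i 1 \cdot 5 \sqrt{2}\right)\right) = - 31 \left(7 + \left(1 + 5 i \sqrt{2}\right)\right) = - 31 \left(8 + 5 i \sqrt{2}\right) = -248 - 155 i \sqrt{2}$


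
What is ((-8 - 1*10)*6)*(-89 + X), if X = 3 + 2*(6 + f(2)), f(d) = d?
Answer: 7560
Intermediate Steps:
X = 19 (X = 3 + 2*(6 + 2) = 3 + 2*8 = 3 + 16 = 19)
((-8 - 1*10)*6)*(-89 + X) = ((-8 - 1*10)*6)*(-89 + 19) = ((-8 - 10)*6)*(-70) = -18*6*(-70) = -108*(-70) = 7560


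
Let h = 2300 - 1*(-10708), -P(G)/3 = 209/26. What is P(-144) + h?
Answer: 337581/26 ≈ 12984.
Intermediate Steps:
P(G) = -627/26
h = 13008 (h = 2300 + 10708 = 13008)
P(-144) + h = -627/26 + 13008 = 337581/26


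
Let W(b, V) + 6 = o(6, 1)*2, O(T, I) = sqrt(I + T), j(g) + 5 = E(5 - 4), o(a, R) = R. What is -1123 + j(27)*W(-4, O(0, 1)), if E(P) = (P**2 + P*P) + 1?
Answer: -1115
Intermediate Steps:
E(P) = 1 + 2*P**2 (E(P) = (P**2 + P**2) + 1 = 2*P**2 + 1 = 1 + 2*P**2)
j(g) = -2 (j(g) = -5 + (1 + 2*(5 - 4)**2) = -5 + (1 + 2*1**2) = -5 + (1 + 2*1) = -5 + (1 + 2) = -5 + 3 = -2)
W(b, V) = -4 (W(b, V) = -6 + 1*2 = -6 + 2 = -4)
-1123 + j(27)*W(-4, O(0, 1)) = -1123 - 2*(-4) = -1123 + 8 = -1115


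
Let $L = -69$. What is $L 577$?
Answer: $-39813$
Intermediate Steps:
$L 577 = \left(-69\right) 577 = -39813$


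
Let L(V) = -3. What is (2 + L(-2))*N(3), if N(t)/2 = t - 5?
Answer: 4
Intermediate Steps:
N(t) = -10 + 2*t (N(t) = 2*(t - 5) = 2*(-5 + t) = -10 + 2*t)
(2 + L(-2))*N(3) = (2 - 3)*(-10 + 2*3) = -(-10 + 6) = -1*(-4) = 4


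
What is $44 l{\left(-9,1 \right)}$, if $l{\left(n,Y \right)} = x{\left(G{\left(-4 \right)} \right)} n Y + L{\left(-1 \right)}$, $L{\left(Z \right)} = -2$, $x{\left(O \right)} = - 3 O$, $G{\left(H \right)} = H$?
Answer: $-4840$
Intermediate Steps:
$l{\left(n,Y \right)} = -2 + 12 Y n$ ($l{\left(n,Y \right)} = \left(-3\right) \left(-4\right) n Y - 2 = 12 n Y - 2 = 12 Y n - 2 = -2 + 12 Y n$)
$44 l{\left(-9,1 \right)} = 44 \left(-2 + 12 \cdot 1 \left(-9\right)\right) = 44 \left(-2 - 108\right) = 44 \left(-110\right) = -4840$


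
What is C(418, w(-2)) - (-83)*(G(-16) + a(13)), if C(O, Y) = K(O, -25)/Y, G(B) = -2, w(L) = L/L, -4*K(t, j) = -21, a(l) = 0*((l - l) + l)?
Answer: -643/4 ≈ -160.75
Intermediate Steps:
a(l) = 0 (a(l) = 0*(0 + l) = 0*l = 0)
K(t, j) = 21/4 (K(t, j) = -1/4*(-21) = 21/4)
w(L) = 1
C(O, Y) = 21/(4*Y)
C(418, w(-2)) - (-83)*(G(-16) + a(13)) = (21/4)/1 - (-83)*(-2 + 0) = (21/4)*1 - (-83)*(-2) = 21/4 - 1*166 = 21/4 - 166 = -643/4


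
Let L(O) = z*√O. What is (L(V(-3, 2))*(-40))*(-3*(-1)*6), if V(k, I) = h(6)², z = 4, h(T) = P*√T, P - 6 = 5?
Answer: -31680*√6 ≈ -77600.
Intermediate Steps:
P = 11 (P = 6 + 5 = 11)
h(T) = 11*√T
V(k, I) = 726 (V(k, I) = (11*√6)² = 726)
L(O) = 4*√O
(L(V(-3, 2))*(-40))*(-3*(-1)*6) = ((4*√726)*(-40))*(-3*(-1)*6) = ((4*(11*√6))*(-40))*(3*6) = ((44*√6)*(-40))*18 = -1760*√6*18 = -31680*√6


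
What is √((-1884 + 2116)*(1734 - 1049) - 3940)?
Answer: 6*√4305 ≈ 393.67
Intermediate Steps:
√((-1884 + 2116)*(1734 - 1049) - 3940) = √(232*685 - 3940) = √(158920 - 3940) = √154980 = 6*√4305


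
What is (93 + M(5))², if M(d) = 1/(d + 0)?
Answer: 217156/25 ≈ 8686.2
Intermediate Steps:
M(d) = 1/d
(93 + M(5))² = (93 + 1/5)² = (93 + ⅕)² = (466/5)² = 217156/25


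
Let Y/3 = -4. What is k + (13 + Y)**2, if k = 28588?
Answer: 28589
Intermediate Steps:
Y = -12 (Y = 3*(-4) = -12)
k + (13 + Y)**2 = 28588 + (13 - 12)**2 = 28588 + 1**2 = 28588 + 1 = 28589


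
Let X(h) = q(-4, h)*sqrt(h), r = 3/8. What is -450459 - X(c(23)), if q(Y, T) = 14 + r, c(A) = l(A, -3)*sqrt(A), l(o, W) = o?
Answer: -450459 - 115*23**(3/4)/8 ≈ -4.5061e+5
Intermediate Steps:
c(A) = A**(3/2) (c(A) = A*sqrt(A) = A**(3/2))
r = 3/8 (r = 3*(1/8) = 3/8 ≈ 0.37500)
q(Y, T) = 115/8 (q(Y, T) = 14 + 3/8 = 115/8)
X(h) = 115*sqrt(h)/8
-450459 - X(c(23)) = -450459 - 115*sqrt(23**(3/2))/8 = -450459 - 115*sqrt(23*sqrt(23))/8 = -450459 - 115*23**(3/4)/8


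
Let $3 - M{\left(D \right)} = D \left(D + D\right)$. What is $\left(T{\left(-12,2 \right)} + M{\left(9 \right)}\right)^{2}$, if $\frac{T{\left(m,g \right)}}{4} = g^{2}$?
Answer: $20449$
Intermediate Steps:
$T{\left(m,g \right)} = 4 g^{2}$
$M{\left(D \right)} = 3 - 2 D^{2}$ ($M{\left(D \right)} = 3 - D \left(D + D\right) = 3 - D 2 D = 3 - 2 D^{2}$)
$\left(T{\left(-12,2 \right)} + M{\left(9 \right)}\right)^{2} = \left(4 \cdot 2^{2} + \left(3 - 2 \cdot 9^{2}\right)\right)^{2} = \left(4 \cdot 4 + \left(3 - 162\right)\right)^{2} = \left(16 + \left(3 - 162\right)\right)^{2} = \left(16 - 159\right)^{2} = \left(-143\right)^{2} = 20449$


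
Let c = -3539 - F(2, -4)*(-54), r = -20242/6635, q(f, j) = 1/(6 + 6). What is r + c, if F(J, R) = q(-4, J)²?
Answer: -187992151/53080 ≈ -3541.7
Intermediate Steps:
q(f, j) = 1/12
r = -20242/6635 (r = -20242*1/6635 = -20242/6635 ≈ -3.0508)
F(J, R) = 1/144 (F(J, R) = (1/12)² = 1/144)
c = -28309/8 (c = -3539 - (-54)/144 = -3539 - 1*(-3/8) = -3539 + 3/8 = -28309/8 ≈ -3538.6)
r + c = -20242/6635 - 28309/8 = -187992151/53080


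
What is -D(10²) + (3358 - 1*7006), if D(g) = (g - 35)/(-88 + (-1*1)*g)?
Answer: -685759/188 ≈ -3647.7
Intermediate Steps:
D(g) = (-35 + g)/(-88 - g)
-D(10²) + (3358 - 1*7006) = -(35 - 1*10²)/(88 + 10²) + (3358 - 1*7006) = -(35 - 1*100)/(88 + 100) + (3358 - 7006) = -(35 - 100)/188 - 3648 = -(-65)/188 - 3648 = -1*(-65/188) - 3648 = 65/188 - 3648 = -685759/188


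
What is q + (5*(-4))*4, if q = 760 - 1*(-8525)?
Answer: 9205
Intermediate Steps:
q = 9285 (q = 760 + 8525 = 9285)
q + (5*(-4))*4 = 9285 + (5*(-4))*4 = 9285 - 20*4 = 9285 - 80 = 9205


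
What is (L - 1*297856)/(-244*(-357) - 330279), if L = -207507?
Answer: 505363/243171 ≈ 2.0782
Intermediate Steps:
(L - 1*297856)/(-244*(-357) - 330279) = (-207507 - 1*297856)/(-244*(-357) - 330279) = (-207507 - 297856)/(87108 - 330279) = -505363/(-243171) = -505363*(-1/243171) = 505363/243171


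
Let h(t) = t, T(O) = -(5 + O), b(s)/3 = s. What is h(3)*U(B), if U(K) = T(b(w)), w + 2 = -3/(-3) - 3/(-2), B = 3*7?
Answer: -39/2 ≈ -19.500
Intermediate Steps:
B = 21
w = ½ (w = -2 + (-3/(-3) - 3/(-2)) = -2 + (-3*(-⅓) - 3*(-½)) = -2 + (1 + 3/2) = -2 + 5/2 = ½ ≈ 0.50000)
b(s) = 3*s
T(O) = -5 - O
U(K) = -13/2 (U(K) = -5 - 3/2 = -13/2)
h(3)*U(B) = 3*(-13/2) = -39/2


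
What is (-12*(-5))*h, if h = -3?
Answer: -180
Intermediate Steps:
(-12*(-5))*h = -12*(-5)*(-3) = 60*(-3) = -180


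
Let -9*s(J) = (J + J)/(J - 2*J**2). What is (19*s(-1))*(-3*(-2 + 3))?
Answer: 38/9 ≈ 4.2222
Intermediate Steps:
s(J) = -2*J/(9*(J - 2*J**2)) (s(J) = -(J + J)/(9*(J - 2*J**2)) = -2*J/(9*(J - 2*J**2)))
(19*s(-1))*(-3*(-2 + 3)) = (19*(2/(9*(-1 + 2*(-1)))))*(-3*(-2 + 3)) = (19*(2/(9*(-1 - 2))))*(-3*1) = (19*((2/9)/(-3)))*(-3) = (19*((2/9)*(-1/3)))*(-3) = (19*(-2/27))*(-3) = -38/27*(-3) = 38/9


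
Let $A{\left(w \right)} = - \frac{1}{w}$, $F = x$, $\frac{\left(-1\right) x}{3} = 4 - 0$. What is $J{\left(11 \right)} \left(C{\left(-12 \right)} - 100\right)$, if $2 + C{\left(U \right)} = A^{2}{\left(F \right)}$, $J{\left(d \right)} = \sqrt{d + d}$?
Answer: $- \frac{14687 \sqrt{22}}{144} \approx -478.39$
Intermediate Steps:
$x = -12$ ($x = - 3 \left(4 - 0\right) = - 3 \left(4 + 0\right) = \left(-3\right) 4 = -12$)
$F = -12$
$J{\left(d \right)} = \sqrt{2} \sqrt{d}$ ($J{\left(d \right)} = \sqrt{2 d} = \sqrt{2} \sqrt{d}$)
$C{\left(U \right)} = - \frac{287}{144}$ ($C{\left(U \right)} = -2 + \left(- \frac{1}{-12}\right)^{2} = -2 + \left(\left(-1\right) \left(- \frac{1}{12}\right)\right)^{2} = -2 + \left(\frac{1}{12}\right)^{2} = -2 + \frac{1}{144} = - \frac{287}{144}$)
$J{\left(11 \right)} \left(C{\left(-12 \right)} - 100\right) = \sqrt{2} \sqrt{11} \left(- \frac{287}{144} - 100\right) = \sqrt{22} \left(- \frac{14687}{144}\right) = - \frac{14687 \sqrt{22}}{144}$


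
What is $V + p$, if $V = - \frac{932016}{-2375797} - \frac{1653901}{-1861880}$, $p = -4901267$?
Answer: $- \frac{21680498545108577943}{4423448918360} \approx -4.9013 \cdot 10^{6}$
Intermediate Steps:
$V = \frac{5664634984177}{4423448918360}$ ($V = \left(-932016\right) \left(- \frac{1}{2375797}\right) - - \frac{1653901}{1861880} = \frac{932016}{2375797} + \frac{1653901}{1861880} = \frac{5664634984177}{4423448918360} \approx 1.2806$)
$V + p = \frac{5664634984177}{4423448918360} - 4901267 = - \frac{21680498545108577943}{4423448918360}$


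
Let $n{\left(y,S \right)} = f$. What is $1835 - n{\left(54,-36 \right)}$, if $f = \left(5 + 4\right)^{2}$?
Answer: $1754$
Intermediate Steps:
$f = 81$ ($f = 9^{2} = 81$)
$n{\left(y,S \right)} = 81$
$1835 - n{\left(54,-36 \right)} = 1835 - 81 = 1754$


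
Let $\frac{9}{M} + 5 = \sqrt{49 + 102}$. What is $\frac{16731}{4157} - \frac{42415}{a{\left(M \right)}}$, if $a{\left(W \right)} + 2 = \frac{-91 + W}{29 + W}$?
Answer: $\frac{2165362629154}{259642063} + \frac{1017960 \sqrt{151}}{62459} \approx 8540.1$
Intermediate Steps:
$M = \frac{9}{-5 + \sqrt{151}}$ ($M = \frac{9}{-5 + \sqrt{49 + 102}} = \frac{9}{-5 + \sqrt{151}} \approx 1.2349$)
$a{\left(W \right)} = -2 + \frac{-91 + W}{29 + W}$
$\frac{16731}{4157} - \frac{42415}{a{\left(M \right)}} = \frac{16731}{4157} - \frac{42415}{\frac{1}{29 + \left(\frac{5}{14} + \frac{\sqrt{151}}{14}\right)} \left(-149 - \left(\frac{5}{14} + \frac{\sqrt{151}}{14}\right)\right)} = 16731 \cdot \frac{1}{4157} - \frac{42415}{\frac{1}{\frac{411}{14} + \frac{\sqrt{151}}{14}} \left(-149 - \left(\frac{5}{14} + \frac{\sqrt{151}}{14}\right)\right)} = \frac{16731}{4157} - \frac{42415}{\frac{1}{\frac{411}{14} + \frac{\sqrt{151}}{14}} \left(- \frac{2091}{14} - \frac{\sqrt{151}}{14}\right)} = \frac{16731}{4157} - 42415 \frac{\frac{411}{14} + \frac{\sqrt{151}}{14}}{- \frac{2091}{14} - \frac{\sqrt{151}}{14}} = \frac{16731}{4157} - \frac{42415 \left(\frac{411}{14} + \frac{\sqrt{151}}{14}\right)}{- \frac{2091}{14} - \frac{\sqrt{151}}{14}}$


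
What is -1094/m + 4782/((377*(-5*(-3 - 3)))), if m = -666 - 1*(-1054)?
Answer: -876477/365690 ≈ -2.3968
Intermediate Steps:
m = 388 (m = -666 + 1054 = 388)
-1094/m + 4782/((377*(-5*(-3 - 3)))) = -1094/388 + 4782/((377*(-5*(-3 - 3)))) = -1094*1/388 + 4782/((377*(-5*(-6)))) = -547/194 + 4782/((377*30)) = -547/194 + 4782/11310 = -547/194 + 4782*(1/11310) = -547/194 + 797/1885 = -876477/365690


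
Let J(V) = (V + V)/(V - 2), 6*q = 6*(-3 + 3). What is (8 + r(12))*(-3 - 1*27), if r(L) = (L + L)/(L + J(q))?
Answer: -300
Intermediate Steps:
q = 0 (q = (6*(-3 + 3))/6 = (6*0)/6 = (⅙)*0 = 0)
J(V) = 2*V/(-2 + V) (J(V) = (2*V)/(-2 + V) = 2*V/(-2 + V))
r(L) = 2 (r(L) = (L + L)/(L + 2*0/(-2 + 0)) = (2*L)/(L + 2*0/(-2)) = (2*L)/(L + 2*0*(-½)) = (2*L)/(L + 0) = (2*L)/L = 2)
(8 + r(12))*(-3 - 1*27) = (8 + 2)*(-3 - 1*27) = 10*(-3 - 27) = 10*(-30) = -300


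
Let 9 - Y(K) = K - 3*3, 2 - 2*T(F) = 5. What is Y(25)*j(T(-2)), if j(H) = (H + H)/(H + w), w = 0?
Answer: -14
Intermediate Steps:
T(F) = -3/2 (T(F) = 1 - ½*5 = 1 - 5/2 = -3/2)
Y(K) = 18 - K (Y(K) = 9 - (K - 3*3) = 9 - (K - 9) = 9 - (-9 + K) = 9 + (9 - K) = 18 - K)
j(H) = 2 (j(H) = (H + H)/(H + 0) = (2*H)/H = 2)
Y(25)*j(T(-2)) = (18 - 1*25)*2 = (18 - 25)*2 = -7*2 = -14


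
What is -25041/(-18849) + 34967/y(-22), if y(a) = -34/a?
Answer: 2416816170/106811 ≈ 22627.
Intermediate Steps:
-25041/(-18849) + 34967/y(-22) = -25041/(-18849) + 34967/((-34/(-22))) = -25041*(-1/18849) + 34967/((-34*(-1/22))) = 8347/6283 + 34967/(17/11) = 8347/6283 + 34967*(11/17) = 8347/6283 + 384637/17 = 2416816170/106811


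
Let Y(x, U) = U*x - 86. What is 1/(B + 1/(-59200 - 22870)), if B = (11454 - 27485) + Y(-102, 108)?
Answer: -82070/2226805311 ≈ -3.6855e-5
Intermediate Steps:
Y(x, U) = -86 + U*x
B = -27133 (B = (11454 - 27485) + (-86 + 108*(-102)) = -16031 + (-86 - 11016) = -16031 - 11102 = -27133)
1/(B + 1/(-59200 - 22870)) = 1/(-27133 + 1/(-59200 - 22870)) = 1/(-27133 + 1/(-82070)) = 1/(-27133 - 1/82070) = 1/(-2226805311/82070) = -82070/2226805311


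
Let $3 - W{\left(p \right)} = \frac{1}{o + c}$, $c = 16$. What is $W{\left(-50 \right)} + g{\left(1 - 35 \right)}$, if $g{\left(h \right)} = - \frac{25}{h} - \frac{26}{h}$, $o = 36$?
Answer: $\frac{233}{52} \approx 4.4808$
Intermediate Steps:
$g{\left(h \right)} = - \frac{51}{h}$
$W{\left(p \right)} = \frac{155}{52}$ ($W{\left(p \right)} = 3 - \frac{1}{36 + 16} = 3 - \frac{1}{52} = \frac{155}{52}$)
$W{\left(-50 \right)} + g{\left(1 - 35 \right)} = \frac{155}{52} - \frac{51}{1 - 35} = \frac{155}{52} - \frac{51}{-34} = \frac{155}{52} - - \frac{3}{2} = \frac{155}{52} + \frac{3}{2} = \frac{233}{52}$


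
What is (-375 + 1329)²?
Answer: 910116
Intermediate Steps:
(-375 + 1329)² = 954² = 910116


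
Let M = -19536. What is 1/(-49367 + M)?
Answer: -1/68903 ≈ -1.4513e-5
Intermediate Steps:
1/(-49367 + M) = 1/(-49367 - 19536) = 1/(-68903) = -1/68903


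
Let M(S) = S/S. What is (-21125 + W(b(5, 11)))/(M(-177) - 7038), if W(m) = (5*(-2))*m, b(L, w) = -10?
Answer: 21025/7037 ≈ 2.9878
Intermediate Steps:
M(S) = 1
W(m) = -10*m
(-21125 + W(b(5, 11)))/(M(-177) - 7038) = (-21125 - 10*(-10))/(1 - 7038) = (-21125 + 100)/(-7037) = -21025*(-1/7037) = 21025/7037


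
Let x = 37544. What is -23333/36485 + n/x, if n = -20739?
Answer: -1632676567/1369792840 ≈ -1.1919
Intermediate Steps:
-23333/36485 + n/x = -23333/36485 - 20739/37544 = -1632676567/1369792840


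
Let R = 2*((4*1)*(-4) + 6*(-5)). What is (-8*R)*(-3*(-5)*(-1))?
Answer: -11040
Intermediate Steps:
R = -92 (R = 2*(4*(-4) - 30) = 2*(-16 - 30) = 2*(-46) = -92)
(-8*R)*(-3*(-5)*(-1)) = (-8*(-92))*(-3*(-5)*(-1)) = 736*(15*(-1)) = 736*(-15) = -11040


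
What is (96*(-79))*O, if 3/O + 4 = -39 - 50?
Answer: 7584/31 ≈ 244.65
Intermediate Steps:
O = -1/31 (O = 3/(-4 + (-39 - 50)) = 3/(-4 - 89) = 3/(-93) = 3*(-1/93) = -1/31 ≈ -0.032258)
(96*(-79))*O = (96*(-79))*(-1/31) = -7584*(-1/31) = 7584/31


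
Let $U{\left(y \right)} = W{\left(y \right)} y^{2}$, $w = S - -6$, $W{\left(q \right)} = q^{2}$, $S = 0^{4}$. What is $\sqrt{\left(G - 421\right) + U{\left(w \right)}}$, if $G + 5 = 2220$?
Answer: $\sqrt{3090} \approx 55.588$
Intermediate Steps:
$G = 2215$ ($G = -5 + 2220 = 2215$)
$S = 0$
$w = 6$ ($w = 0 - -6 = 0 + 6 = 6$)
$U{\left(y \right)} = y^{4}$ ($U{\left(y \right)} = y^{2} y^{2} = y^{4}$)
$\sqrt{\left(G - 421\right) + U{\left(w \right)}} = \sqrt{\left(2215 - 421\right) + 6^{4}} = \sqrt{1794 + 1296} = \sqrt{3090}$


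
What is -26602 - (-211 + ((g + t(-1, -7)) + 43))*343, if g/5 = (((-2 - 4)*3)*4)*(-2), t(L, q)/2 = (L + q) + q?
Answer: -205648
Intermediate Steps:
t(L, q) = 2*L + 4*q (t(L, q) = 2*((L + q) + q) = 2*(L + 2*q) = 2*L + 4*q)
g = 720 (g = 5*((((-2 - 4)*3)*4)*(-2)) = 5*((-6*3*4)*(-2)) = 5*(-18*4*(-2)) = 5*(-72*(-2)) = 5*144 = 720)
-26602 - (-211 + ((g + t(-1, -7)) + 43))*343 = -26602 - (-211 + ((720 + (2*(-1) + 4*(-7))) + 43))*343 = -26602 - (-211 + ((720 + (-2 - 28)) + 43))*343 = -26602 - (-211 + ((720 - 30) + 43))*343 = -26602 - (-211 + (690 + 43))*343 = -26602 - (-211 + 733)*343 = -26602 - 522*343 = -26602 - 1*179046 = -26602 - 179046 = -205648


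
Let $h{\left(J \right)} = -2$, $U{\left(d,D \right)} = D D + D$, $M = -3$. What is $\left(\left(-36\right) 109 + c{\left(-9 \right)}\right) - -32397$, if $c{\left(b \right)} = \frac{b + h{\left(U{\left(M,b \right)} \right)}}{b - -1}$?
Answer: $\frac{227795}{8} \approx 28474.0$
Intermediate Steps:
$U{\left(d,D \right)} = D + D^{2}$ ($U{\left(d,D \right)} = D^{2} + D = D + D^{2}$)
$c{\left(b \right)} = \frac{-2 + b}{1 + b}$ ($c{\left(b \right)} = \frac{b - 2}{b - -1} = \frac{-2 + b}{b + \left(-4 + 5\right)} = \frac{-2 + b}{b + 1} = \frac{-2 + b}{1 + b}$)
$\left(\left(-36\right) 109 + c{\left(-9 \right)}\right) - -32397 = \left(\left(-36\right) 109 + \frac{-2 - 9}{1 - 9}\right) - -32397 = \left(-3924 + \frac{1}{-8} \left(-11\right)\right) + 32397 = \left(-3924 - - \frac{11}{8}\right) + 32397 = \left(-3924 + \frac{11}{8}\right) + 32397 = - \frac{31381}{8} + 32397 = \frac{227795}{8}$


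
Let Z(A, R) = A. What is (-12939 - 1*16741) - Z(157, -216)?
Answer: -29837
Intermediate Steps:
(-12939 - 1*16741) - Z(157, -216) = (-12939 - 1*16741) - 1*157 = (-12939 - 16741) - 157 = -29680 - 157 = -29837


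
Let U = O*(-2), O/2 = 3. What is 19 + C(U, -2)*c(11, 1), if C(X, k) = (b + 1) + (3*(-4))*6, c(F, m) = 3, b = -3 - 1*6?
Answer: -221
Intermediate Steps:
O = 6 (O = 2*3 = 6)
b = -9 (b = -3 - 6 = -9)
U = -12 (U = 6*(-2) = -12)
C(X, k) = -80 (C(X, k) = (-9 + 1) + (3*(-4))*6 = -8 - 12*6 = -8 - 72 = -80)
19 + C(U, -2)*c(11, 1) = 19 - 80*3 = 19 - 240 = -221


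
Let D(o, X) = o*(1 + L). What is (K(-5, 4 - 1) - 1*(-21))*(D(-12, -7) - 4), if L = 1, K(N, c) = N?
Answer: -448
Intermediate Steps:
D(o, X) = 2*o (D(o, X) = o*(1 + 1) = o*2 = 2*o)
(K(-5, 4 - 1) - 1*(-21))*(D(-12, -7) - 4) = (-5 - 1*(-21))*(2*(-12) - 4) = (-5 + 21)*(-24 - 4) = 16*(-28) = -448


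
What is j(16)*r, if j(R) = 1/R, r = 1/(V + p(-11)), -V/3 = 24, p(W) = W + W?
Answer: -1/1504 ≈ -0.00066489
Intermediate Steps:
p(W) = 2*W
V = -72 (V = -3*24 = -72)
r = -1/94 (r = 1/(-72 + 2*(-11)) = 1/(-72 - 22) = 1/(-94) = -1/94 ≈ -0.010638)
j(16)*r = -1/94/16 = (1/16)*(-1/94) = -1/1504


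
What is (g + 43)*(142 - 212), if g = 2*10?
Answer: -4410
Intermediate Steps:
g = 20
(g + 43)*(142 - 212) = (20 + 43)*(142 - 212) = 63*(-70) = -4410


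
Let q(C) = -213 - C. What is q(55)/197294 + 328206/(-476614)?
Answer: -16220201779/23508270629 ≈ -0.68998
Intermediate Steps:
q(55)/197294 + 328206/(-476614) = (-213 - 1*55)/197294 + 328206/(-476614) = (-213 - 55)*(1/197294) + 328206*(-1/476614) = -268*1/197294 - 164103/238307 = -134/98647 - 164103/238307 = -16220201779/23508270629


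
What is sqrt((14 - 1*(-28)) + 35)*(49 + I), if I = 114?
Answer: 163*sqrt(77) ≈ 1430.3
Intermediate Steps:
sqrt((14 - 1*(-28)) + 35)*(49 + I) = sqrt((14 - 1*(-28)) + 35)*(49 + 114) = sqrt((14 + 28) + 35)*163 = sqrt(42 + 35)*163 = sqrt(77)*163 = 163*sqrt(77)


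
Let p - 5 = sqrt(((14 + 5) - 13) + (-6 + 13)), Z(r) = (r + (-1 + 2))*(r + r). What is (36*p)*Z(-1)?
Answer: 0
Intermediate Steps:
Z(r) = 2*r*(1 + r) (Z(r) = (r + 1)*(2*r) = (1 + r)*(2*r) = 2*r*(1 + r))
p = 5 + sqrt(13) (p = 5 + sqrt(((14 + 5) - 13) + (-6 + 13)) = 5 + sqrt((19 - 13) + 7) = 5 + sqrt(6 + 7) = 5 + sqrt(13) ≈ 8.6055)
(36*p)*Z(-1) = (36*(5 + sqrt(13)))*(2*(-1)*(1 - 1)) = (180 + 36*sqrt(13))*(2*(-1)*0) = (180 + 36*sqrt(13))*0 = 0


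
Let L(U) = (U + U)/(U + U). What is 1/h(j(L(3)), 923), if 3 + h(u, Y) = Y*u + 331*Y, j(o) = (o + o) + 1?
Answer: 1/308279 ≈ 3.2438e-6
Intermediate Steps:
L(U) = 1 (L(U) = (2*U)/((2*U)) = (2*U)*(1/(2*U)) = 1)
j(o) = 1 + 2*o (j(o) = 2*o + 1 = 1 + 2*o)
h(u, Y) = -3 + 331*Y + Y*u (h(u, Y) = -3 + (Y*u + 331*Y) = -3 + (331*Y + Y*u) = -3 + 331*Y + Y*u)
1/h(j(L(3)), 923) = 1/(-3 + 331*923 + 923*(1 + 2*1)) = 1/(-3 + 305513 + 923*(1 + 2)) = 1/(-3 + 305513 + 923*3) = 1/(-3 + 305513 + 2769) = 1/308279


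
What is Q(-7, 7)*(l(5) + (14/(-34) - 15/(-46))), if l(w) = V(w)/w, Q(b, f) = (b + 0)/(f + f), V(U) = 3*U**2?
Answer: -11663/1564 ≈ -7.4572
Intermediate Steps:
Q(b, f) = b/(2*f) (Q(b, f) = b/((2*f)) = b*(1/(2*f)) = b/(2*f))
l(w) = 3*w (l(w) = (3*w**2)/w = 3*w)
Q(-7, 7)*(l(5) + (14/(-34) - 15/(-46))) = ((1/2)*(-7)/7)*(3*5 + (14/(-34) - 15/(-46))) = ((1/2)*(-7)*(1/7))*(15 + (14*(-1/34) - 15*(-1/46))) = -(15 + (-7/17 + 15/46))/2 = -(15 - 67/782)/2 = -1/2*11663/782 = -11663/1564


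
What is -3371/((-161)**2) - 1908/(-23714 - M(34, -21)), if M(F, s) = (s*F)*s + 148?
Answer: -6793859/83932198 ≈ -0.080945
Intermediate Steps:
M(F, s) = 148 + F*s**2 (M(F, s) = (F*s)*s + 148 = F*s**2 + 148 = 148 + F*s**2)
-3371/((-161)**2) - 1908/(-23714 - M(34, -21)) = -3371/((-161)**2) - 1908/(-23714 - (148 + 34*(-21)**2)) = -3371/25921 - 1908/(-23714 - (148 + 34*441)) = -3371*1/25921 - 1908/(-23714 - (148 + 14994)) = -3371/25921 - 1908/(-23714 - 1*15142) = -3371/25921 - 1908/(-23714 - 15142) = -3371/25921 - 1908/(-38856) = -3371/25921 - 1908*(-1/38856) = -3371/25921 + 159/3238 = -6793859/83932198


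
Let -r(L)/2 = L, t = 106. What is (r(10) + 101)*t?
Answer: 8586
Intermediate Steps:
r(L) = -2*L
(r(10) + 101)*t = (-2*10 + 101)*106 = (-20 + 101)*106 = 81*106 = 8586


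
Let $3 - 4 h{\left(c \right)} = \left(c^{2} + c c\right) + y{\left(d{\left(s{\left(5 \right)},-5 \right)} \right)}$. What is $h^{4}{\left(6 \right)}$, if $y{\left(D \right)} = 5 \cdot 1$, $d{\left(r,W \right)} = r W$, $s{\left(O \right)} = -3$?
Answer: $\frac{1874161}{16} \approx 1.1714 \cdot 10^{5}$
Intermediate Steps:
$d{\left(r,W \right)} = W r$
$y{\left(D \right)} = 5$
$h{\left(c \right)} = - \frac{1}{2} - \frac{c^{2}}{2}$ ($h{\left(c \right)} = \frac{3}{4} - \frac{\left(c^{2} + c c\right) + 5}{4} = \frac{3}{4} - \frac{\left(c^{2} + c^{2}\right) + 5}{4} = \frac{3}{4} - \frac{2 c^{2} + 5}{4} = \frac{3}{4} - \frac{5 + 2 c^{2}}{4} = \frac{3}{4} - \left(\frac{5}{4} + \frac{c^{2}}{2}\right) = - \frac{1}{2} - \frac{c^{2}}{2}$)
$h^{4}{\left(6 \right)} = \left(- \frac{1}{2} - \frac{6^{2}}{2}\right)^{4} = \left(- \frac{1}{2} - 18\right)^{4} = \left(- \frac{37}{2}\right)^{4} = \frac{1874161}{16}$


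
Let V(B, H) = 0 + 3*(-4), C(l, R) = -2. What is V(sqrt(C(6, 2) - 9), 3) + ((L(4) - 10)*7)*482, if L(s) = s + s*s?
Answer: 33728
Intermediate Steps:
L(s) = s + s**2
V(B, H) = -12 (V(B, H) = 0 - 12 = -12)
V(sqrt(C(6, 2) - 9), 3) + ((L(4) - 10)*7)*482 = -12 + ((4*(1 + 4) - 10)*7)*482 = -12 + ((4*5 - 10)*7)*482 = -12 + ((20 - 10)*7)*482 = -12 + (10*7)*482 = -12 + 70*482 = -12 + 33740 = 33728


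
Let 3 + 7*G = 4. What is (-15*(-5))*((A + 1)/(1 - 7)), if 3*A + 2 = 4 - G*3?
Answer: -400/21 ≈ -19.048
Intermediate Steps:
G = 1/7 (G = -3/7 + (1/7)*4 = -3/7 + 4/7 = 1/7 ≈ 0.14286)
A = 11/21 (A = -2/3 + (4 - 3/7)/3 = -2/3 + (1/3)*(25/7) = -2/3 + 25/21 = 11/21 ≈ 0.52381)
(-15*(-5))*((A + 1)/(1 - 7)) = (-15*(-5))*((11/21 + 1)/(1 - 7)) = 75*((32/21)/(-6)) = 75*((32/21)*(-1/6)) = 75*(-16/63) = -400/21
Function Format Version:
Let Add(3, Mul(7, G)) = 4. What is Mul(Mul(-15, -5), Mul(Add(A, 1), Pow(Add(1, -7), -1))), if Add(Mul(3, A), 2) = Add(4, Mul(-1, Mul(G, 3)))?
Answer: Rational(-400, 21) ≈ -19.048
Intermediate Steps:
G = Rational(1, 7) (G = Add(Rational(-3, 7), Mul(Rational(1, 7), 4)) = Add(Rational(-3, 7), Rational(4, 7)) = Rational(1, 7) ≈ 0.14286)
A = Rational(11, 21) (A = Add(Rational(-2, 3), Mul(Rational(1, 3), Add(4, Mul(-1, Mul(Rational(1, 7), 3))))) = Add(Rational(-2, 3), Mul(Rational(1, 3), Add(4, Mul(-1, Rational(3, 7))))) = Add(Rational(-2, 3), Mul(Rational(1, 3), Add(4, Rational(-3, 7)))) = Add(Rational(-2, 3), Mul(Rational(1, 3), Rational(25, 7))) = Add(Rational(-2, 3), Rational(25, 21)) = Rational(11, 21) ≈ 0.52381)
Mul(Mul(-15, -5), Mul(Add(A, 1), Pow(Add(1, -7), -1))) = Mul(Mul(-15, -5), Mul(Add(Rational(11, 21), 1), Pow(Add(1, -7), -1))) = Mul(75, Mul(Rational(32, 21), Pow(-6, -1))) = Mul(75, Mul(Rational(32, 21), Rational(-1, 6))) = Mul(75, Rational(-16, 63)) = Rational(-400, 21)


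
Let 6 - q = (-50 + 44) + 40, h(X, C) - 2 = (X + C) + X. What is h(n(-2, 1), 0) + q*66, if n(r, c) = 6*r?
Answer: -1870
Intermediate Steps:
h(X, C) = 2 + C + 2*X (h(X, C) = 2 + ((X + C) + X) = 2 + ((C + X) + X) = 2 + (C + 2*X) = 2 + C + 2*X)
q = -28 (q = 6 - ((-50 + 44) + 40) = 6 - (-6 + 40) = 6 - 1*34 = 6 - 34 = -28)
h(n(-2, 1), 0) + q*66 = (2 + 0 + 2*(6*(-2))) - 28*66 = (2 + 0 + 2*(-12)) - 1848 = (2 + 0 - 24) - 1848 = -22 - 1848 = -1870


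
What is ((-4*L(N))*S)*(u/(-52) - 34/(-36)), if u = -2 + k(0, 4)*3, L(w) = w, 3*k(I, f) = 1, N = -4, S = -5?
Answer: -9020/117 ≈ -77.094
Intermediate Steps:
k(I, f) = ⅓ (k(I, f) = (⅓)*1 = ⅓)
u = -1 (u = -2 + (⅓)*3 = -2 + 1 = -1)
((-4*L(N))*S)*(u/(-52) - 34/(-36)) = (-4*(-4)*(-5))*(-1/(-52) - 34/(-36)) = (16*(-5))*(-1*(-1/52) - 34*(-1/36)) = -80*(1/52 + 17/18) = -80*451/468 = -9020/117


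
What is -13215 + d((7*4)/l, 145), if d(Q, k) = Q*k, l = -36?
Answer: -119950/9 ≈ -13328.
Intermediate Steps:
-13215 + d((7*4)/l, 145) = -13215 + ((7*4)/(-36))*145 = -13215 + (28*(-1/36))*145 = -13215 - 7/9*145 = -13215 - 1015/9 = -119950/9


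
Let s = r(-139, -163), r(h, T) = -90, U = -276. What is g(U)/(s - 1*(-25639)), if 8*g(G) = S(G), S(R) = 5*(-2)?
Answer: -5/102196 ≈ -4.8926e-5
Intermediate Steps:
s = -90
S(R) = -10
g(G) = -5/4 (g(G) = (⅛)*(-10) = -5/4)
g(U)/(s - 1*(-25639)) = -5/(4*(-90 - 1*(-25639))) = -5/(4*(-90 + 25639)) = -5/4/25549 = -5/4*1/25549 = -5/102196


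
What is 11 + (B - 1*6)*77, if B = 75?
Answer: 5324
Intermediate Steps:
11 + (B - 1*6)*77 = 11 + (75 - 1*6)*77 = 11 + (75 - 6)*77 = 11 + 69*77 = 11 + 5313 = 5324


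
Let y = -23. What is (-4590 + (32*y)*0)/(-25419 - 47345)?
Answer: 2295/36382 ≈ 0.063081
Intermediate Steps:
(-4590 + (32*y)*0)/(-25419 - 47345) = (-4590 + (32*(-23))*0)/(-25419 - 47345) = (-4590 - 736*0)/(-72764) = (-4590 + 0)*(-1/72764) = -4590*(-1/72764) = 2295/36382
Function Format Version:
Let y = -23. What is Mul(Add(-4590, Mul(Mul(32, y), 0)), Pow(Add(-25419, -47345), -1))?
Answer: Rational(2295, 36382) ≈ 0.063081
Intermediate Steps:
Mul(Add(-4590, Mul(Mul(32, y), 0)), Pow(Add(-25419, -47345), -1)) = Mul(Add(-4590, Mul(Mul(32, -23), 0)), Pow(Add(-25419, -47345), -1)) = Mul(Add(-4590, Mul(-736, 0)), Pow(-72764, -1)) = Mul(Add(-4590, 0), Rational(-1, 72764)) = Mul(-4590, Rational(-1, 72764)) = Rational(2295, 36382)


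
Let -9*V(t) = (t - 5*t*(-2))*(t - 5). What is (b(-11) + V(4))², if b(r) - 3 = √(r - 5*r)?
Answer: 8605/81 + 284*√11/9 ≈ 210.89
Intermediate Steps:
b(r) = 3 + 2*√(-r) (b(r) = 3 + √(r - 5*r) = 3 + √(-4*r) = 3 + 2*√(-r))
V(t) = -11*t*(-5 + t)/9 (V(t) = -(t - 5*t*(-2))*(t - 5)/9 = -(t + 10*t)*(-5 + t)/9 = -11*t*(-5 + t)/9)
(b(-11) + V(4))² = ((3 + 2*√(-1*(-11))) + (11/9)*4*(5 - 1*4))² = ((3 + 2*√11) + (11/9)*4*(5 - 4))² = ((3 + 2*√11) + (11/9)*4*1)² = ((3 + 2*√11) + 44/9)² = (71/9 + 2*√11)²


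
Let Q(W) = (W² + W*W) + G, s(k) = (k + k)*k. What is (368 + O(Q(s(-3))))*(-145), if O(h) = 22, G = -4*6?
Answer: -56550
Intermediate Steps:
G = -24
s(k) = 2*k² (s(k) = (2*k)*k = 2*k²)
Q(W) = -24 + 2*W² (Q(W) = (W² + W*W) - 24 = (W² + W²) - 24 = 2*W² - 24 = -24 + 2*W²)
(368 + O(Q(s(-3))))*(-145) = (368 + 22)*(-145) = 390*(-145) = -56550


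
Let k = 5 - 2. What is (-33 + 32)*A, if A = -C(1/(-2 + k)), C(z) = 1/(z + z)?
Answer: 1/2 ≈ 0.50000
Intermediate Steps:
k = 3
C(z) = 1/(2*z)
A = -1/2 (A = -1/(2*(1/(-2 + 3))) = -1/(2*(1/1)) = -1/(2*1) = -1/2 ≈ -0.50000)
(-33 + 32)*A = (-33 + 32)*(-1/2) = -1*(-1/2) = 1/2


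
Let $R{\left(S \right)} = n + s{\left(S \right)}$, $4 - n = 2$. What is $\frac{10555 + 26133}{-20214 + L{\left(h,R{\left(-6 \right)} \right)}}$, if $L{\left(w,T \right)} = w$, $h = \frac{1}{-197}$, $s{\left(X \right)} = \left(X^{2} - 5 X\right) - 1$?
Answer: $- \frac{7227536}{3982159} \approx -1.815$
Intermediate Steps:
$n = 2$ ($n = 4 - 2 = 2$)
$s{\left(X \right)} = -1 + X^{2} - 5 X$
$h = - \frac{1}{197} \approx -0.0050761$
$R{\left(S \right)} = 1 + S^{2} - 5 S$ ($R{\left(S \right)} = 2 - \left(1 - S^{2} + 5 S\right) = 1 + S^{2} - 5 S$)
$\frac{10555 + 26133}{-20214 + L{\left(h,R{\left(-6 \right)} \right)}} = \frac{10555 + 26133}{-20214 - \frac{1}{197}} = \frac{36688}{- \frac{3982159}{197}} = 36688 \left(- \frac{197}{3982159}\right) = - \frac{7227536}{3982159}$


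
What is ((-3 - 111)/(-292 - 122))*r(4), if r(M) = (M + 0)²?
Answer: 304/69 ≈ 4.4058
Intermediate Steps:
r(M) = M²
((-3 - 111)/(-292 - 122))*r(4) = ((-3 - 111)/(-292 - 122))*4² = -114/(-414)*16 = -114*(-1/414)*16 = (19/69)*16 = 304/69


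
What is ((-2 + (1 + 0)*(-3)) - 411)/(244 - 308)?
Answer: 13/2 ≈ 6.5000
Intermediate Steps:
((-2 + (1 + 0)*(-3)) - 411)/(244 - 308) = ((-2 + 1*(-3)) - 411)/(-64) = ((-2 - 3) - 411)*(-1/64) = (-5 - 411)*(-1/64) = -416*(-1/64) = 13/2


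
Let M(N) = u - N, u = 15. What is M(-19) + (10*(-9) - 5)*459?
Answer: -43571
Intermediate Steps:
M(N) = 15 - N
M(-19) + (10*(-9) - 5)*459 = (15 - 1*(-19)) + (10*(-9) - 5)*459 = (15 + 19) + (-90 - 5)*459 = 34 - 95*459 = 34 - 43605 = -43571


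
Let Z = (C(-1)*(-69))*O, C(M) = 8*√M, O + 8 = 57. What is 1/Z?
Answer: I/27048 ≈ 3.6971e-5*I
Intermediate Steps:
O = 49 (O = -8 + 57 = 49)
Z = -27048*I (Z = ((8*√(-1))*(-69))*49 = ((8*I)*(-69))*49 = -552*I*49 = -27048*I ≈ -27048.0*I)
1/Z = 1/(-27048*I) = I/27048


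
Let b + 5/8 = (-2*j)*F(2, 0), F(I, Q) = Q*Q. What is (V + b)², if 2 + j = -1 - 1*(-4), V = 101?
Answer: 644809/64 ≈ 10075.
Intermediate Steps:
j = 1 (j = -2 + (-1 - 1*(-4)) = -2 + (-1 + 4) = -2 + 3 = 1)
F(I, Q) = Q²
b = -5/8 (b = -5/8 - 2*1*0² = -5/8 - 2*0 = -5/8 + 0 = -5/8 ≈ -0.62500)
(V + b)² = (101 - 5/8)² = (803/8)² = 644809/64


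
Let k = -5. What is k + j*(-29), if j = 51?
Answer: -1484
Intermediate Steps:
k + j*(-29) = -5 + 51*(-29) = -5 - 1479 = -1484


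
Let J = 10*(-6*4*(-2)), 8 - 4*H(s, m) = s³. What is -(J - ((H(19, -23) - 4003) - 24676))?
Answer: -123487/4 ≈ -30872.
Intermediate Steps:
H(s, m) = 2 - s³/4
J = 480 (J = 10*(-24*(-2)) = 10*48 = 480)
-(J - ((H(19, -23) - 4003) - 24676)) = -(480 - (((2 - ¼*19³) - 4003) - 24676)) = -(480 - (((2 - ¼*6859) - 4003) - 24676)) = -(480 - (((2 - 6859/4) - 4003) - 24676)) = -(480 - ((-6851/4 - 4003) - 24676)) = -(480 - (-22863/4 - 24676)) = -(480 - 1*(-121567/4)) = -(480 + 121567/4) = -1*123487/4 = -123487/4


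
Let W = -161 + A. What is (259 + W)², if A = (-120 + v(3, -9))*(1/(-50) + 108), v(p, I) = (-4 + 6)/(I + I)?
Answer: 33549800943961/202500 ≈ 1.6568e+8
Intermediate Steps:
v(p, I) = 1/I (v(p, I) = 2/((2*I)) = 2*(1/(2*I)) = 1/I)
A = -5836319/450 (A = (-120 + 1/(-9))*(1/(-50) + 108) = (-120 - ⅑)*(-1/50 + 108) = -1081/9*5399/50 = -5836319/450 ≈ -12970.)
W = -5908769/450 (W = -161 - 5836319/450 = -5908769/450 ≈ -13131.)
(259 + W)² = (259 - 5908769/450)² = (-5792219/450)² = 33549800943961/202500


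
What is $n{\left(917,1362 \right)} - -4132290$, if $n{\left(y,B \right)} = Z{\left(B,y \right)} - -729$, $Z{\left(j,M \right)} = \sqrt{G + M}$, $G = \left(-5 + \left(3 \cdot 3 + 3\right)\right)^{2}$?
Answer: $4133019 + \sqrt{966} \approx 4.133 \cdot 10^{6}$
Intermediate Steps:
$G = 49$ ($G = \left(-5 + \left(9 + 3\right)\right)^{2} = \left(-5 + 12\right)^{2} = 7^{2} = 49$)
$Z{\left(j,M \right)} = \sqrt{49 + M}$
$n{\left(y,B \right)} = 729 + \sqrt{49 + y}$ ($n{\left(y,B \right)} = \sqrt{49 + y} - -729 = \sqrt{49 + y} + 729 = 729 + \sqrt{49 + y}$)
$n{\left(917,1362 \right)} - -4132290 = \left(729 + \sqrt{49 + 917}\right) - -4132290 = \left(729 + \sqrt{966}\right) + 4132290 = 4133019 + \sqrt{966}$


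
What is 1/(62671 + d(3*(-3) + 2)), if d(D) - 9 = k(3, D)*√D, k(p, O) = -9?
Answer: 62680/3928782967 + 9*I*√7/3928782967 ≈ 1.5954e-5 + 6.0609e-9*I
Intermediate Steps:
d(D) = 9 - 9*√D
1/(62671 + d(3*(-3) + 2)) = 1/(62671 + (9 - 9*√(3*(-3) + 2))) = 1/(62671 + (9 - 9*√(-9 + 2))) = 1/(62671 + (9 - 9*I*√7)) = 1/(62680 - 9*I*√7)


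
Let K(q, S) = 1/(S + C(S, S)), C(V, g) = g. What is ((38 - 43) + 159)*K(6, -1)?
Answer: -77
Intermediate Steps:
K(q, S) = 1/(2*S) (K(q, S) = 1/(S + S) = 1/(2*S))
((38 - 43) + 159)*K(6, -1) = ((38 - 43) + 159)*((½)/(-1)) = (-5 + 159)*((½)*(-1)) = 154*(-½) = -77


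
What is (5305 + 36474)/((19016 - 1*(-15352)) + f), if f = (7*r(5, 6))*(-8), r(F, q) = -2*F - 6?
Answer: 41779/35264 ≈ 1.1847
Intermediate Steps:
r(F, q) = -6 - 2*F
f = 896 (f = (7*(-6 - 2*5))*(-8) = (7*(-6 - 10))*(-8) = (7*(-16))*(-8) = -112*(-8) = 896)
(5305 + 36474)/((19016 - 1*(-15352)) + f) = (5305 + 36474)/((19016 - 1*(-15352)) + 896) = 41779/((19016 + 15352) + 896) = 41779/(34368 + 896) = 41779/35264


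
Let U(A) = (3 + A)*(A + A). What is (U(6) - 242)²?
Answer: 17956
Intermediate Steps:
U(A) = 2*A*(3 + A) (U(A) = (3 + A)*(2*A) = 2*A*(3 + A))
(U(6) - 242)² = (2*6*(3 + 6) - 242)² = (2*6*9 - 242)² = (108 - 242)² = (-134)² = 17956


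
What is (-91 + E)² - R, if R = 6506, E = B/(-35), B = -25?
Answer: 80630/49 ≈ 1645.5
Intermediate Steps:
E = 5/7 (E = -25/(-35) = -25*(-1/35) = 5/7 ≈ 0.71429)
(-91 + E)² - R = (-91 + 5/7)² - 1*6506 = (-632/7)² - 6506 = 399424/49 - 6506 = 80630/49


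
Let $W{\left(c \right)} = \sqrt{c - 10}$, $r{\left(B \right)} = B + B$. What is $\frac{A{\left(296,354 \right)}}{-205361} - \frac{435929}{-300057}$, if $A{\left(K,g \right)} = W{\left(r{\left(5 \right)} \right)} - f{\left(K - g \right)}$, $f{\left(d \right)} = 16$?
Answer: $\frac{89527616281}{61620005577} \approx 1.4529$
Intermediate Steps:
$r{\left(B \right)} = 2 B$
$W{\left(c \right)} = \sqrt{-10 + c}$
$A{\left(K,g \right)} = -16$ ($A{\left(K,g \right)} = \sqrt{-10 + 2 \cdot 5} - 16 = \sqrt{-10 + 10} - 16 = \sqrt{0} - 16 = 0 - 16 = -16$)
$\frac{A{\left(296,354 \right)}}{-205361} - \frac{435929}{-300057} = - \frac{16}{-205361} - \frac{435929}{-300057} = \left(-16\right) \left(- \frac{1}{205361}\right) - - \frac{435929}{300057} = \frac{16}{205361} + \frac{435929}{300057} = \frac{89527616281}{61620005577}$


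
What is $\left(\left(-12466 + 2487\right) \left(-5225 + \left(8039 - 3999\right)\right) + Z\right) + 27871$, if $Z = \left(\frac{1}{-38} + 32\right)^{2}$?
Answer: $\frac{17117188009}{1444} \approx 1.1854 \cdot 10^{7}$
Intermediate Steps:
$Z = \frac{1476225}{1444}$ ($Z = \left(- \frac{1}{38} + 32\right)^{2} = \left(\frac{1215}{38}\right)^{2} = \frac{1476225}{1444} \approx 1022.3$)
$\left(\left(-12466 + 2487\right) \left(-5225 + \left(8039 - 3999\right)\right) + Z\right) + 27871 = \left(\left(-12466 + 2487\right) \left(-5225 + \left(8039 - 3999\right)\right) + \frac{1476225}{1444}\right) + 27871 = \left(- 9979 \left(-5225 + 4040\right) + \frac{1476225}{1444}\right) + 27871 = \left(\left(-9979\right) \left(-1185\right) + \frac{1476225}{1444}\right) + 27871 = \left(11825115 + \frac{1476225}{1444}\right) + 27871 = \frac{17076942285}{1444} + 27871 = \frac{17117188009}{1444}$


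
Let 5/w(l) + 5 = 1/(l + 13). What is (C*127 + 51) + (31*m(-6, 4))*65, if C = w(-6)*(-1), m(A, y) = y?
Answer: 280219/34 ≈ 8241.7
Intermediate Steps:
w(l) = 5/(-5 + 1/(13 + l)) (w(l) = 5/(-5 + 1/(l + 13)) = 5/(-5 + 1/(13 + l)))
C = 35/34 (C = (5*(-13 - 1*(-6))/(64 + 5*(-6)))*(-1) = (5*(-13 + 6)/(64 - 30))*(-1) = (5*(-7)/34)*(-1) = (5*(1/34)*(-7))*(-1) = -35/34*(-1) = 35/34 ≈ 1.0294)
(C*127 + 51) + (31*m(-6, 4))*65 = ((35/34)*127 + 51) + (31*4)*65 = (4445/34 + 51) + 124*65 = 6179/34 + 8060 = 280219/34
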